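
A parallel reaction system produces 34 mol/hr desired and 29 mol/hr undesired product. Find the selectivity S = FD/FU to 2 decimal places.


S = desired product rate / undesired product rate
S = 34 / 29
S = 1.17


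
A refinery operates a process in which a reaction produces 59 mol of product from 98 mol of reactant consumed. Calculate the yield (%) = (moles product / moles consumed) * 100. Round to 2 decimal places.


Yield = (moles product / moles consumed) * 100%
Yield = (59 / 98) * 100
Yield = 0.602 * 100
Yield = 60.20%


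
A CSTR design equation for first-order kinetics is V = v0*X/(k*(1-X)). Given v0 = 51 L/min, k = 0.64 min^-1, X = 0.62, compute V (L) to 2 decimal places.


V = v0 * X / (k * (1 - X))
V = 51 * 0.62 / (0.64 * (1 - 0.62))
V = 31.62 / (0.64 * 0.38)
V = 31.62 / 0.2432
V = 130.02 L


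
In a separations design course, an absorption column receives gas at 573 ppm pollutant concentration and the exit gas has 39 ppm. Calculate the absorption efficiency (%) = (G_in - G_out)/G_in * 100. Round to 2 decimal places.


Efficiency = (G_in - G_out) / G_in * 100%
Efficiency = (573 - 39) / 573 * 100
Efficiency = 534 / 573 * 100
Efficiency = 93.19%


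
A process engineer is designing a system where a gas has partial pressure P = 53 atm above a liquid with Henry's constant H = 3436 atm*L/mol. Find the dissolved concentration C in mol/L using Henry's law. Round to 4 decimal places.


C = P / H
C = 53 / 3436
C = 0.0154 mol/L


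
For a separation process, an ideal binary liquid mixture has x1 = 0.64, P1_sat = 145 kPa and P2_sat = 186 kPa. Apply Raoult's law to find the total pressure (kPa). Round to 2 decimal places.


P = x1*P1_sat + x2*P2_sat
x2 = 1 - x1 = 1 - 0.64 = 0.36
P = 0.64*145 + 0.36*186
P = 92.8 + 66.96
P = 159.76 kPa


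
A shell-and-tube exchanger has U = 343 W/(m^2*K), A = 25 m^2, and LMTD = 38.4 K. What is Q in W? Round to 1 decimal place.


Q = U * A * LMTD
Q = 343 * 25 * 38.4
Q = 329280.0 W


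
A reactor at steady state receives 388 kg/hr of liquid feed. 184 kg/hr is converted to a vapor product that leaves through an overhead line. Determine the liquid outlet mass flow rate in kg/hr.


Steady-state mass balance on the main outlet: F_out = F_in - F_removed
F_out = 388 - 184
F_out = 204 kg/hr


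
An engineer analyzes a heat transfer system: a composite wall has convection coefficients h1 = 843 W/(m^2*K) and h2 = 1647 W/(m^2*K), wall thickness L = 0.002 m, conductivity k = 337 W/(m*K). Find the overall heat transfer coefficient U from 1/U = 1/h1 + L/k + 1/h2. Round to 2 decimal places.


1/U = 1/h1 + L/k + 1/h2
1/U = 1/843 + 0.002/337 + 1/1647
1/U = 0.0011862396 + 5.9347e-06 + 0.0006071645
1/U = 0.0017993388
U = 555.76 W/(m^2*K)


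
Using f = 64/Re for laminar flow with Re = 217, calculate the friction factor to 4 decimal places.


f = 64 / Re
f = 64 / 217
f = 0.2949


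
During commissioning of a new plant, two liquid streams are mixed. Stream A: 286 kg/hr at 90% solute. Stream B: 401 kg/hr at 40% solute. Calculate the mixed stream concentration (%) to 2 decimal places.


Mass balance on solute: F1*x1 + F2*x2 = F3*x3
F3 = F1 + F2 = 286 + 401 = 687 kg/hr
x3 = (F1*x1 + F2*x2)/F3
x3 = (286*0.9 + 401*0.4) / 687
x3 = 60.82%


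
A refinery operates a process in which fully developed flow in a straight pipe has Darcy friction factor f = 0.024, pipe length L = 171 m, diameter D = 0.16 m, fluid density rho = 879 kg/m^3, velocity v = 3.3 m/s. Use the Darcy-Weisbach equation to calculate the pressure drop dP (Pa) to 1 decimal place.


dP = f * (L/D) * (rho*v^2/2)
dP = 0.024 * (171/0.16) * (879*3.3^2/2)
L/D = 1068.75
rho*v^2/2 = 879*10.89/2 = 4786.155
dP = 0.024 * 1068.75 * 4786.155
dP = 122764.9 Pa


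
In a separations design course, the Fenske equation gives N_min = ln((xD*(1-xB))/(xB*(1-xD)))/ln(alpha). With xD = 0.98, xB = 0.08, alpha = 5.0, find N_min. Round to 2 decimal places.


N_min = ln((xD*(1-xB))/(xB*(1-xD))) / ln(alpha)
Numerator inside ln: 0.9016 / 0.0016 = 563.5
ln(563.5) = 6.334167
ln(alpha) = ln(5.0) = 1.609438
N_min = 6.334167 / 1.609438 = 3.94


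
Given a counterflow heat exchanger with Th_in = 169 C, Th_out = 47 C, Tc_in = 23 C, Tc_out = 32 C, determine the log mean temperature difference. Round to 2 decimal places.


dT1 = Th_in - Tc_out = 169 - 32 = 137
dT2 = Th_out - Tc_in = 47 - 23 = 24
LMTD = (dT1 - dT2) / ln(dT1/dT2)
LMTD = (137 - 24) / ln(137/24)
LMTD = 64.87 K


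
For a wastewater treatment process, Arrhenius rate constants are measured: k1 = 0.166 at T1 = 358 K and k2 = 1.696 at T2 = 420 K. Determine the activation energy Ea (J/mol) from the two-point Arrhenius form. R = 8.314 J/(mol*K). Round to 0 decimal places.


Ea = R * ln(k2/k1) / (1/T1 - 1/T2)
ln(k2/k1) = ln(1.696/0.166) = 2.32404
1/T1 - 1/T2 = 1/358 - 1/420 = 0.000412343708
Ea = 8.314 * 2.32404 / 0.000412343708
Ea = 46859 J/mol


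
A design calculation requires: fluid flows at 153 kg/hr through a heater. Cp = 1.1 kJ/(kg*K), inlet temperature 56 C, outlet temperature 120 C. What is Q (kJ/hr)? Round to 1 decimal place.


Q = m_dot * Cp * (T2 - T1)
Q = 153 * 1.1 * (120 - 56)
Q = 153 * 1.1 * 64
Q = 10771.2 kJ/hr


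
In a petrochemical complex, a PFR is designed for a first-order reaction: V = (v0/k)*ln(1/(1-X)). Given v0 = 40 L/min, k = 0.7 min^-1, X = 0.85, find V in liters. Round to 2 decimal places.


V = (v0/k) * ln(1/(1-X))
V = (40/0.7) * ln(1/(1-0.85))
V = 57.142857 * ln(6.666667)
V = 57.142857 * 1.89712
V = 108.41 L


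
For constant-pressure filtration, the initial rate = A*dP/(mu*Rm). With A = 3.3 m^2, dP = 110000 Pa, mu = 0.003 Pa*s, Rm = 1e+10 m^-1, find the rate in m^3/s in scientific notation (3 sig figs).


rate = A * dP / (mu * Rm)
rate = 3.3 * 110000 / (0.003 * 1e+10)
rate = 363000.0 / 3.000e+07
rate = 1.21e-02 m^3/s


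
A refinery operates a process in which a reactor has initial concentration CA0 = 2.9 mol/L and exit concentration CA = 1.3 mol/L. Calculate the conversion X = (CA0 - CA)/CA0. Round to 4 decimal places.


X = (CA0 - CA) / CA0
X = (2.9 - 1.3) / 2.9
X = 1.6 / 2.9
X = 0.5517


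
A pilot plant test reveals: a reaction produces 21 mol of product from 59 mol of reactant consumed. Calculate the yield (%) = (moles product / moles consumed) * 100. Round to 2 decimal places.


Yield = (moles product / moles consumed) * 100%
Yield = (21 / 59) * 100
Yield = 0.3559 * 100
Yield = 35.59%


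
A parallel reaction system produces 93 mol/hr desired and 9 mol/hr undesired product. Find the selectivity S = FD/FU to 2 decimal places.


S = desired product rate / undesired product rate
S = 93 / 9
S = 10.33


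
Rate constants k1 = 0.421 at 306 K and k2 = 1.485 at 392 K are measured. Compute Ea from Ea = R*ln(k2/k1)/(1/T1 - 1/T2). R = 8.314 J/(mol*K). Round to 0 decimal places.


Ea = R * ln(k2/k1) / (1/T1 - 1/T2)
ln(k2/k1) = ln(1.485/0.421) = 1.2605372
1/T1 - 1/T2 = 1/306 - 1/392 = 0.000716953448
Ea = 8.314 * 1.2605372 / 0.000716953448
Ea = 14618 J/mol


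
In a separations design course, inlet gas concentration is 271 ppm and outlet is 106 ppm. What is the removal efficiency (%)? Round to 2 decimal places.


Efficiency = (G_in - G_out) / G_in * 100%
Efficiency = (271 - 106) / 271 * 100
Efficiency = 165 / 271 * 100
Efficiency = 60.89%


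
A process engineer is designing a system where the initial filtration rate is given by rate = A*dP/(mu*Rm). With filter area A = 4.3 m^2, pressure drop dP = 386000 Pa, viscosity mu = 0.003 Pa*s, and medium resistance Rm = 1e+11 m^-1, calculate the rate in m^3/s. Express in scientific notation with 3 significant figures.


rate = A * dP / (mu * Rm)
rate = 4.3 * 386000 / (0.003 * 1e+11)
rate = 1659800.0 / 3.000e+08
rate = 5.53e-03 m^3/s


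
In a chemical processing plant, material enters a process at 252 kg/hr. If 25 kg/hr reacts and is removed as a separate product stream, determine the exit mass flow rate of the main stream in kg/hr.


Steady-state mass balance on the main outlet: F_out = F_in - F_removed
F_out = 252 - 25
F_out = 227 kg/hr


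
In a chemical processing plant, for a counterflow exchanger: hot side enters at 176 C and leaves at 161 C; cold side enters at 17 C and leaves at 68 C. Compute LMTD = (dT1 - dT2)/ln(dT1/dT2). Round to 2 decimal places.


dT1 = Th_in - Tc_out = 176 - 68 = 108
dT2 = Th_out - Tc_in = 161 - 17 = 144
LMTD = (dT1 - dT2) / ln(dT1/dT2)
LMTD = (108 - 144) / ln(108/144)
LMTD = 125.14 K


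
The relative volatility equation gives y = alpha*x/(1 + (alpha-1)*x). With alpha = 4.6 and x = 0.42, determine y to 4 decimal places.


y = alpha*x / (1 + (alpha-1)*x)
y = 4.6*0.42 / (1 + (4.6-1)*0.42)
y = 1.932 / (1 + 1.512)
y = 1.932 / 2.512
y = 0.7691


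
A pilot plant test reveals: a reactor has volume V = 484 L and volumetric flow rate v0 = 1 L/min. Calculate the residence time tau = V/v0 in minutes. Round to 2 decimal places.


tau = V / v0
tau = 484 / 1
tau = 484.00 min


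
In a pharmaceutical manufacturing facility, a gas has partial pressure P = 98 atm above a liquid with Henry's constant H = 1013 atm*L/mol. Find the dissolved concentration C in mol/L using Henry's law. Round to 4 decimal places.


C = P / H
C = 98 / 1013
C = 0.0967 mol/L


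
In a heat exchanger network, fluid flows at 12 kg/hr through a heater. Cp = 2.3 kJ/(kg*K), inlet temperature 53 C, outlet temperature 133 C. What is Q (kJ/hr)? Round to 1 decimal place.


Q = m_dot * Cp * (T2 - T1)
Q = 12 * 2.3 * (133 - 53)
Q = 12 * 2.3 * 80
Q = 2208.0 kJ/hr


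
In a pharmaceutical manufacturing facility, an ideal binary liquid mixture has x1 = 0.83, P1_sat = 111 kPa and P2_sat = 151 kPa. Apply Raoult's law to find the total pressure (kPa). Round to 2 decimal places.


P = x1*P1_sat + x2*P2_sat
x2 = 1 - x1 = 1 - 0.83 = 0.17
P = 0.83*111 + 0.17*151
P = 92.13 + 25.67
P = 117.80 kPa


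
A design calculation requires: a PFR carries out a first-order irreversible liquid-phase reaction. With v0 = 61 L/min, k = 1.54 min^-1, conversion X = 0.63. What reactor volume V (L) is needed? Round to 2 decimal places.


V = (v0/k) * ln(1/(1-X))
V = (61/1.54) * ln(1/(1-0.63))
V = 39.61039 * ln(2.702703)
V = 39.61039 * 0.994252
V = 39.38 L


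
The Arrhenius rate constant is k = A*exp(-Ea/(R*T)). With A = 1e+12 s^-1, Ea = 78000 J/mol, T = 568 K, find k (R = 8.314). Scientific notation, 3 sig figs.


k = A * exp(-Ea/(R*T))
k = 1e+12 * exp(-78000 / (8.314 * 568))
k = 1e+12 * exp(-16.517193)
k = 6.71e+04


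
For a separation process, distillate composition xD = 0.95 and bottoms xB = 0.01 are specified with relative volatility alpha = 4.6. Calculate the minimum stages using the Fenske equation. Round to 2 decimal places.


N_min = ln((xD*(1-xB))/(xB*(1-xD))) / ln(alpha)
Numerator inside ln: 0.9405 / 0.0005 = 1881.0
ln(1881.0) = 7.539559
ln(alpha) = ln(4.6) = 1.526056
N_min = 7.539559 / 1.526056 = 4.94


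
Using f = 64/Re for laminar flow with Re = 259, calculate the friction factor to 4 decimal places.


f = 64 / Re
f = 64 / 259
f = 0.2471


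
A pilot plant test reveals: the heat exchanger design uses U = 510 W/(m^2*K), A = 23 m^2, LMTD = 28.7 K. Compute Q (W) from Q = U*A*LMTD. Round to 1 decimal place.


Q = U * A * LMTD
Q = 510 * 23 * 28.7
Q = 336651.0 W


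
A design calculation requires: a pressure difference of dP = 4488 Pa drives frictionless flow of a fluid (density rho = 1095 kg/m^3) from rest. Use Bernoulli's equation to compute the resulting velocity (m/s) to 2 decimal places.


v = sqrt(2*dP/rho)
v = sqrt(2*4488/1095)
v = sqrt(8.19726)
v = 2.86 m/s


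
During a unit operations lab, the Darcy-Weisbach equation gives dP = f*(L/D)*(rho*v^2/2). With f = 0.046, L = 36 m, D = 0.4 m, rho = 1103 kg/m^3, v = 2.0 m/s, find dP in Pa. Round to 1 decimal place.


dP = f * (L/D) * (rho*v^2/2)
dP = 0.046 * (36/0.4) * (1103*2.0^2/2)
L/D = 90.0
rho*v^2/2 = 1103*4.0/2 = 2206.0
dP = 0.046 * 90.0 * 2206.0
dP = 9132.8 Pa


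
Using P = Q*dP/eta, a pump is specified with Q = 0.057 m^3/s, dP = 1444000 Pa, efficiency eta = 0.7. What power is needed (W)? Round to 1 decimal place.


P = Q * dP / eta
P = 0.057 * 1444000 / 0.7
P = 82308.0 / 0.7
P = 117582.9 W


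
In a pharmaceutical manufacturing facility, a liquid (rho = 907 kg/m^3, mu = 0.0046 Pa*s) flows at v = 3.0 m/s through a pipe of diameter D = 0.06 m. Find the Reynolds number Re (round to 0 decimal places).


Re = rho * v * D / mu
Re = 907 * 3.0 * 0.06 / 0.0046
Re = 163.26 / 0.0046
Re = 35491


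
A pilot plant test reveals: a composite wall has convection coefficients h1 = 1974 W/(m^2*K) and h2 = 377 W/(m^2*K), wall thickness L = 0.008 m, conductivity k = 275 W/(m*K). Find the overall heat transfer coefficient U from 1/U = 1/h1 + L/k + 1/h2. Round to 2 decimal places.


1/U = 1/h1 + L/k + 1/h2
1/U = 1/1974 + 0.008/275 + 1/377
1/U = 0.0005065856 + 2.90909e-05 + 0.0026525199
1/U = 0.0031881964
U = 313.66 W/(m^2*K)


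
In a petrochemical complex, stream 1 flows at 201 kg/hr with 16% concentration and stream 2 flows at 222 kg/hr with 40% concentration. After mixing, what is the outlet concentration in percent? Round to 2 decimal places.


Mass balance on solute: F1*x1 + F2*x2 = F3*x3
F3 = F1 + F2 = 201 + 222 = 423 kg/hr
x3 = (F1*x1 + F2*x2)/F3
x3 = (201*0.16 + 222*0.4) / 423
x3 = 28.60%


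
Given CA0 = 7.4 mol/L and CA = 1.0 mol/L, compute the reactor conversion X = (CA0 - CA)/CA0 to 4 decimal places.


X = (CA0 - CA) / CA0
X = (7.4 - 1.0) / 7.4
X = 6.4 / 7.4
X = 0.8649


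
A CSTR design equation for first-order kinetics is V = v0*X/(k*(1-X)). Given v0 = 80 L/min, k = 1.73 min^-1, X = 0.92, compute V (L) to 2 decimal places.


V = v0 * X / (k * (1 - X))
V = 80 * 0.92 / (1.73 * (1 - 0.92))
V = 73.6 / (1.73 * 0.08)
V = 73.6 / 0.1384
V = 531.79 L


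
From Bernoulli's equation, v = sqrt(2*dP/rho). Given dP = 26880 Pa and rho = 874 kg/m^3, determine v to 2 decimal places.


v = sqrt(2*dP/rho)
v = sqrt(2*26880/874)
v = sqrt(61.510297)
v = 7.84 m/s


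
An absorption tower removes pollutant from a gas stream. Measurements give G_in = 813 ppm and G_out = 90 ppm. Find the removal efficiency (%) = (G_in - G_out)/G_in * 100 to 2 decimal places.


Efficiency = (G_in - G_out) / G_in * 100%
Efficiency = (813 - 90) / 813 * 100
Efficiency = 723 / 813 * 100
Efficiency = 88.93%


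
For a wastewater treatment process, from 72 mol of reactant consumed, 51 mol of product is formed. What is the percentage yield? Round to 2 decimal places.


Yield = (moles product / moles consumed) * 100%
Yield = (51 / 72) * 100
Yield = 0.7083 * 100
Yield = 70.83%


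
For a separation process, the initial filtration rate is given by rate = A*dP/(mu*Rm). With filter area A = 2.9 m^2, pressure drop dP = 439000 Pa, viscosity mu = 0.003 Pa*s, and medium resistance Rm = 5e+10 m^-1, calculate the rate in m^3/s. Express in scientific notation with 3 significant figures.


rate = A * dP / (mu * Rm)
rate = 2.9 * 439000 / (0.003 * 5e+10)
rate = 1273100.0 / 1.500e+08
rate = 8.49e-03 m^3/s


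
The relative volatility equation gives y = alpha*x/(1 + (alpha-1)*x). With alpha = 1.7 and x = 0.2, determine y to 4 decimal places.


y = alpha*x / (1 + (alpha-1)*x)
y = 1.7*0.2 / (1 + (1.7-1)*0.2)
y = 0.34 / (1 + 0.14)
y = 0.34 / 1.14
y = 0.2982


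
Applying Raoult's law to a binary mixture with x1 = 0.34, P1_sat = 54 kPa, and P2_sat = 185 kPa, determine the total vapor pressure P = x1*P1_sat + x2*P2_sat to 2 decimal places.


P = x1*P1_sat + x2*P2_sat
x2 = 1 - x1 = 1 - 0.34 = 0.66
P = 0.34*54 + 0.66*185
P = 18.36 + 122.1
P = 140.46 kPa


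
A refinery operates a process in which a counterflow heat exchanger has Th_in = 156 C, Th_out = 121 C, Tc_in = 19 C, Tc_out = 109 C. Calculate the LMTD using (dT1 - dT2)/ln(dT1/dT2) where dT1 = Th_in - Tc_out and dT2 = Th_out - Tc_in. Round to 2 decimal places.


dT1 = Th_in - Tc_out = 156 - 109 = 47
dT2 = Th_out - Tc_in = 121 - 19 = 102
LMTD = (dT1 - dT2) / ln(dT1/dT2)
LMTD = (47 - 102) / ln(47/102)
LMTD = 70.98 K


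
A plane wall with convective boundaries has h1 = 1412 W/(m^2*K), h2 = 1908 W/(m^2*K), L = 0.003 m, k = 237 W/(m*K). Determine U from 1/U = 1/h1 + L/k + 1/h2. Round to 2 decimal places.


1/U = 1/h1 + L/k + 1/h2
1/U = 1/1412 + 0.003/237 + 1/1908
1/U = 0.0007082153 + 1.26582e-05 + 0.000524109
1/U = 0.0012449825
U = 803.22 W/(m^2*K)


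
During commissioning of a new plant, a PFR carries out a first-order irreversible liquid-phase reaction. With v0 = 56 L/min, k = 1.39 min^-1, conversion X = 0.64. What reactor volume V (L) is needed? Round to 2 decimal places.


V = (v0/k) * ln(1/(1-X))
V = (56/1.39) * ln(1/(1-0.64))
V = 40.28777 * ln(2.777778)
V = 40.28777 * 1.021651
V = 41.16 L


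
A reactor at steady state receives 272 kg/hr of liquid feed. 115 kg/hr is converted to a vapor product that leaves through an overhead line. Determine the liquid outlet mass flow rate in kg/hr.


Steady-state mass balance on the main outlet: F_out = F_in - F_removed
F_out = 272 - 115
F_out = 157 kg/hr


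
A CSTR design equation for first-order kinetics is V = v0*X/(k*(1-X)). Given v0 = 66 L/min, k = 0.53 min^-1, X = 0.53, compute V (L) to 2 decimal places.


V = v0 * X / (k * (1 - X))
V = 66 * 0.53 / (0.53 * (1 - 0.53))
V = 34.98 / (0.53 * 0.47)
V = 34.98 / 0.2491
V = 140.43 L


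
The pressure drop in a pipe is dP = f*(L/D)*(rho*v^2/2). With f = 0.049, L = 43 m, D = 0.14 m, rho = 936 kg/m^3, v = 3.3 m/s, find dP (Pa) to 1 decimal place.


dP = f * (L/D) * (rho*v^2/2)
dP = 0.049 * (43/0.14) * (936*3.3^2/2)
L/D = 307.14285714
rho*v^2/2 = 936*10.89/2 = 5096.52
dP = 0.049 * 307.14285714 * 5096.52
dP = 76702.6 Pa


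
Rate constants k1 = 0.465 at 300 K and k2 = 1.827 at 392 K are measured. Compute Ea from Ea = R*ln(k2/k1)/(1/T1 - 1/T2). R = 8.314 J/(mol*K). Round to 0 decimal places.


Ea = R * ln(k2/k1) / (1/T1 - 1/T2)
ln(k2/k1) = ln(1.827/0.465) = 1.3683932
1/T1 - 1/T2 = 1/300 - 1/392 = 0.000782312925
Ea = 8.314 * 1.3683932 / 0.000782312925
Ea = 14543 J/mol


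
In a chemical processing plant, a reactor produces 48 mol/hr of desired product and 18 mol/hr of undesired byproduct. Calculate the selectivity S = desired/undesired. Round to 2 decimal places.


S = desired product rate / undesired product rate
S = 48 / 18
S = 2.67


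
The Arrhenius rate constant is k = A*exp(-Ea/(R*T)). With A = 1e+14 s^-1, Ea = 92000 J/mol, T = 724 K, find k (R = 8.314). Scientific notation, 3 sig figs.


k = A * exp(-Ea/(R*T))
k = 1e+14 * exp(-92000 / (8.314 * 724))
k = 1e+14 * exp(-15.284078)
k = 2.30e+07


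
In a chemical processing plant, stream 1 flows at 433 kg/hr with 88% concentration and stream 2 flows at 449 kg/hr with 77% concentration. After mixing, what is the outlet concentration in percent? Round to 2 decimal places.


Mass balance on solute: F1*x1 + F2*x2 = F3*x3
F3 = F1 + F2 = 433 + 449 = 882 kg/hr
x3 = (F1*x1 + F2*x2)/F3
x3 = (433*0.88 + 449*0.77) / 882
x3 = 82.40%


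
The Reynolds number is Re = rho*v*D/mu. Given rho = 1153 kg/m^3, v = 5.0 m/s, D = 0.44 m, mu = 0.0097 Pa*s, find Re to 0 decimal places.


Re = rho * v * D / mu
Re = 1153 * 5.0 * 0.44 / 0.0097
Re = 2536.6 / 0.0097
Re = 261505


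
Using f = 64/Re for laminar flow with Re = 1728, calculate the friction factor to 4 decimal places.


f = 64 / Re
f = 64 / 1728
f = 0.0370


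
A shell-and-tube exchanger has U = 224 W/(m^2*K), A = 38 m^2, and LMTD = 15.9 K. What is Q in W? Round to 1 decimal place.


Q = U * A * LMTD
Q = 224 * 38 * 15.9
Q = 135340.8 W


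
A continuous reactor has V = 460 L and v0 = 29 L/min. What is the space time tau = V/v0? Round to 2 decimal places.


tau = V / v0
tau = 460 / 29
tau = 15.86 min


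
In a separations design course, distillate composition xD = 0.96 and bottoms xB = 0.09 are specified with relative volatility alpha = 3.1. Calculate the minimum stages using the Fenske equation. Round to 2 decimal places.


N_min = ln((xD*(1-xB))/(xB*(1-xD))) / ln(alpha)
Numerator inside ln: 0.8736 / 0.0036 = 242.666667
ln(242.666667) = 5.491689
ln(alpha) = ln(3.1) = 1.131402
N_min = 5.491689 / 1.131402 = 4.85


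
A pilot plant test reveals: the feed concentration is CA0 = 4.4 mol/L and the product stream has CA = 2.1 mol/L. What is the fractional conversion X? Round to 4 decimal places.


X = (CA0 - CA) / CA0
X = (4.4 - 2.1) / 4.4
X = 2.3 / 4.4
X = 0.5227


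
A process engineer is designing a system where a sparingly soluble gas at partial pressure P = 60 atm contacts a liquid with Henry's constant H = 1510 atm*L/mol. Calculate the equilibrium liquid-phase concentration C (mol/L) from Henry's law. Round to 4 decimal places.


C = P / H
C = 60 / 1510
C = 0.0397 mol/L


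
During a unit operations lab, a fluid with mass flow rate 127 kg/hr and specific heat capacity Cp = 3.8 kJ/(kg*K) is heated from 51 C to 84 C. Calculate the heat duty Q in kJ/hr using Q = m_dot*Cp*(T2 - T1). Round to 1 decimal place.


Q = m_dot * Cp * (T2 - T1)
Q = 127 * 3.8 * (84 - 51)
Q = 127 * 3.8 * 33
Q = 15925.8 kJ/hr


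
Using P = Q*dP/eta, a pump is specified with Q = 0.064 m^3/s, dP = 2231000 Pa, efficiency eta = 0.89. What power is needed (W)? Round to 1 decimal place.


P = Q * dP / eta
P = 0.064 * 2231000 / 0.89
P = 142784.0 / 0.89
P = 160431.5 W


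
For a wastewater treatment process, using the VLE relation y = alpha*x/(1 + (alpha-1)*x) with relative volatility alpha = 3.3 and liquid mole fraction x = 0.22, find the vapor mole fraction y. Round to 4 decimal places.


y = alpha*x / (1 + (alpha-1)*x)
y = 3.3*0.22 / (1 + (3.3-1)*0.22)
y = 0.726 / (1 + 0.506)
y = 0.726 / 1.506
y = 0.4821


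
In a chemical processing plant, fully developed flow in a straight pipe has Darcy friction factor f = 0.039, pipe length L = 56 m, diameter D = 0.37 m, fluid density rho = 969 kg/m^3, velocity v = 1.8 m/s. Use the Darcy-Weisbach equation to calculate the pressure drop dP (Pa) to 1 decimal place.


dP = f * (L/D) * (rho*v^2/2)
dP = 0.039 * (56/0.37) * (969*1.8^2/2)
L/D = 151.35135135
rho*v^2/2 = 969*3.24/2 = 1569.78
dP = 0.039 * 151.35135135 * 1569.78
dP = 9265.9 Pa


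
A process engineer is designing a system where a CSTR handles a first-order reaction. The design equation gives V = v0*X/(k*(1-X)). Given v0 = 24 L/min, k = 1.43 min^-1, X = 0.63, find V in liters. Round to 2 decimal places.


V = v0 * X / (k * (1 - X))
V = 24 * 0.63 / (1.43 * (1 - 0.63))
V = 15.12 / (1.43 * 0.37)
V = 15.12 / 0.5291
V = 28.58 L


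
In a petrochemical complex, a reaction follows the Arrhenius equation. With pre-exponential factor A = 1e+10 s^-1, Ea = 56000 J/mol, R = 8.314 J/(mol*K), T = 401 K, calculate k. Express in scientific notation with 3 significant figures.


k = A * exp(-Ea/(R*T))
k = 1e+10 * exp(-56000 / (8.314 * 401))
k = 1e+10 * exp(-16.797074)
k = 5.07e+02


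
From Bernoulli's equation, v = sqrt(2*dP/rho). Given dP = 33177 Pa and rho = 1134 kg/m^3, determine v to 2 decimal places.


v = sqrt(2*dP/rho)
v = sqrt(2*33177/1134)
v = sqrt(58.513228)
v = 7.65 m/s


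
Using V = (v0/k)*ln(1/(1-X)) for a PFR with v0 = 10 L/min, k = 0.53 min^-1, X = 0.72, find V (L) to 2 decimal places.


V = (v0/k) * ln(1/(1-X))
V = (10/0.53) * ln(1/(1-0.72))
V = 18.867925 * ln(3.571429)
V = 18.867925 * 1.272966
V = 24.02 L


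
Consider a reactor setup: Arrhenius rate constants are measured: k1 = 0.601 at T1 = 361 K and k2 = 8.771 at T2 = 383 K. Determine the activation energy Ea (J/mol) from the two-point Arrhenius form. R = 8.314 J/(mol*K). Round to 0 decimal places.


Ea = R * ln(k2/k1) / (1/T1 - 1/T2)
ln(k2/k1) = ln(8.771/0.601) = 2.6806112
1/T1 - 1/T2 = 1/361 - 1/383 = 0.000159117045
Ea = 8.314 * 2.6806112 / 0.000159117045
Ea = 140064 J/mol


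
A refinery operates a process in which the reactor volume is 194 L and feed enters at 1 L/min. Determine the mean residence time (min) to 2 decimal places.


tau = V / v0
tau = 194 / 1
tau = 194.00 min


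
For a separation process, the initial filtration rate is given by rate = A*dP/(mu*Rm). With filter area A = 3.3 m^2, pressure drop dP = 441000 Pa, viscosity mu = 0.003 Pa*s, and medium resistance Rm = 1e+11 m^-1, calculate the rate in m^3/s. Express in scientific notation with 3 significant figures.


rate = A * dP / (mu * Rm)
rate = 3.3 * 441000 / (0.003 * 1e+11)
rate = 1455300.0 / 3.000e+08
rate = 4.85e-03 m^3/s


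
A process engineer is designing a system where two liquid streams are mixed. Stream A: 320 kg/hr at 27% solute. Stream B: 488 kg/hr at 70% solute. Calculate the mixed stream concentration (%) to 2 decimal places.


Mass balance on solute: F1*x1 + F2*x2 = F3*x3
F3 = F1 + F2 = 320 + 488 = 808 kg/hr
x3 = (F1*x1 + F2*x2)/F3
x3 = (320*0.27 + 488*0.7) / 808
x3 = 52.97%


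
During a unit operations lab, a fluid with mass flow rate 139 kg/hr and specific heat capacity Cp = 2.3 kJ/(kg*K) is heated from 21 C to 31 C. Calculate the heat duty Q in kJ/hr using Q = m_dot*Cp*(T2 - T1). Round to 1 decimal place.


Q = m_dot * Cp * (T2 - T1)
Q = 139 * 2.3 * (31 - 21)
Q = 139 * 2.3 * 10
Q = 3197.0 kJ/hr


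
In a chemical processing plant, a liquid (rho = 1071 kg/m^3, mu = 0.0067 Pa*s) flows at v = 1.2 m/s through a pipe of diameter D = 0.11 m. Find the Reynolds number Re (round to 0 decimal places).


Re = rho * v * D / mu
Re = 1071 * 1.2 * 0.11 / 0.0067
Re = 141.372 / 0.0067
Re = 21100


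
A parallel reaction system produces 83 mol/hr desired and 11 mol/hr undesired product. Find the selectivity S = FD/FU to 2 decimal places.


S = desired product rate / undesired product rate
S = 83 / 11
S = 7.55


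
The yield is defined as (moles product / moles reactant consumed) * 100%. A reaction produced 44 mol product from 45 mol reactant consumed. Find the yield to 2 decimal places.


Yield = (moles product / moles consumed) * 100%
Yield = (44 / 45) * 100
Yield = 0.9778 * 100
Yield = 97.78%


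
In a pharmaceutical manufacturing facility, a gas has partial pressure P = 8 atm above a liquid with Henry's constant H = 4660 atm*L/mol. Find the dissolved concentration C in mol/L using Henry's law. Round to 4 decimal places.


C = P / H
C = 8 / 4660
C = 0.0017 mol/L


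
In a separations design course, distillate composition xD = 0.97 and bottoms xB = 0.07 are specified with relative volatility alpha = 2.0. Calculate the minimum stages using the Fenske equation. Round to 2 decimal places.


N_min = ln((xD*(1-xB))/(xB*(1-xD))) / ln(alpha)
Numerator inside ln: 0.9021 / 0.0021 = 429.571429
ln(429.571429) = 6.062788
ln(alpha) = ln(2.0) = 0.693147
N_min = 6.062788 / 0.693147 = 8.75


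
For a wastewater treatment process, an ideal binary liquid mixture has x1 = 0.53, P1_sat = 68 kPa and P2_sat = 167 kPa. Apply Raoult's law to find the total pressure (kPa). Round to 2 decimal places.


P = x1*P1_sat + x2*P2_sat
x2 = 1 - x1 = 1 - 0.53 = 0.47
P = 0.53*68 + 0.47*167
P = 36.04 + 78.49
P = 114.53 kPa


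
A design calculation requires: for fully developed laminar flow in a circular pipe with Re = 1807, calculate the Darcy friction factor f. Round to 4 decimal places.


f = 64 / Re
f = 64 / 1807
f = 0.0354


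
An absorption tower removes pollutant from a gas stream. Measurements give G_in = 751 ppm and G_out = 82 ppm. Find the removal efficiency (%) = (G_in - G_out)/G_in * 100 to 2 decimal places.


Efficiency = (G_in - G_out) / G_in * 100%
Efficiency = (751 - 82) / 751 * 100
Efficiency = 669 / 751 * 100
Efficiency = 89.08%


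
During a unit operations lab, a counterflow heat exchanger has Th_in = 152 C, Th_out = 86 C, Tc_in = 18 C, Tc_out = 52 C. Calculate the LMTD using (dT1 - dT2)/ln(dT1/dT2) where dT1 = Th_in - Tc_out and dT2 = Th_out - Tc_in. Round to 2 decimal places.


dT1 = Th_in - Tc_out = 152 - 52 = 100
dT2 = Th_out - Tc_in = 86 - 18 = 68
LMTD = (dT1 - dT2) / ln(dT1/dT2)
LMTD = (100 - 68) / ln(100/68)
LMTD = 82.97 K


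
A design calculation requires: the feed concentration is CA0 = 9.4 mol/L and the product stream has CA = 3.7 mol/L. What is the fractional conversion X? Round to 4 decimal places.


X = (CA0 - CA) / CA0
X = (9.4 - 3.7) / 9.4
X = 5.7 / 9.4
X = 0.6064


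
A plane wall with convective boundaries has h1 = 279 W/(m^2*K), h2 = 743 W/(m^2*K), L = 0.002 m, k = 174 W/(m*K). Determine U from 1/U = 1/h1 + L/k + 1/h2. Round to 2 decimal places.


1/U = 1/h1 + L/k + 1/h2
1/U = 1/279 + 0.002/174 + 1/743
1/U = 0.0035842294 + 1.14943e-05 + 0.001345895
1/U = 0.0049416187
U = 202.36 W/(m^2*K)


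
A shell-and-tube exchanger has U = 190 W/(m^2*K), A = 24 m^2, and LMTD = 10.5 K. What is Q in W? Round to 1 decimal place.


Q = U * A * LMTD
Q = 190 * 24 * 10.5
Q = 47880.0 W


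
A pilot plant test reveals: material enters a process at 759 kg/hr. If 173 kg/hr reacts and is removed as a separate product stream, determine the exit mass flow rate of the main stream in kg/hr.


Steady-state mass balance on the main outlet: F_out = F_in - F_removed
F_out = 759 - 173
F_out = 586 kg/hr


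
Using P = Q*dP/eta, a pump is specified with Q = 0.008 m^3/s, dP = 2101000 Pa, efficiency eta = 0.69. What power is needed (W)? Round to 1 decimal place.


P = Q * dP / eta
P = 0.008 * 2101000 / 0.69
P = 16808.0 / 0.69
P = 24359.4 W


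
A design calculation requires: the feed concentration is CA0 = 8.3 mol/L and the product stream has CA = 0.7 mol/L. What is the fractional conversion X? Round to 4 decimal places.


X = (CA0 - CA) / CA0
X = (8.3 - 0.7) / 8.3
X = 7.6 / 8.3
X = 0.9157


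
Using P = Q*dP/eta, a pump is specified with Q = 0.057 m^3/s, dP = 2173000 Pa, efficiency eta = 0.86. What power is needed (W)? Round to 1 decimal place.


P = Q * dP / eta
P = 0.057 * 2173000 / 0.86
P = 123861.0 / 0.86
P = 144024.4 W


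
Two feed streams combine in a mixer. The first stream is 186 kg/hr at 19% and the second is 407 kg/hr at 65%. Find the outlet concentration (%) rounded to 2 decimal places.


Mass balance on solute: F1*x1 + F2*x2 = F3*x3
F3 = F1 + F2 = 186 + 407 = 593 kg/hr
x3 = (F1*x1 + F2*x2)/F3
x3 = (186*0.19 + 407*0.65) / 593
x3 = 50.57%


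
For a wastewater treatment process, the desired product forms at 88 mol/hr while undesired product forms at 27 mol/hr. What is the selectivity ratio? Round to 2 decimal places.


S = desired product rate / undesired product rate
S = 88 / 27
S = 3.26


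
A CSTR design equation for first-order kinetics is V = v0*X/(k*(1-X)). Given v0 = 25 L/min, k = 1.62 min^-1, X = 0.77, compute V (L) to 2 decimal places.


V = v0 * X / (k * (1 - X))
V = 25 * 0.77 / (1.62 * (1 - 0.77))
V = 19.25 / (1.62 * 0.23)
V = 19.25 / 0.3726
V = 51.66 L


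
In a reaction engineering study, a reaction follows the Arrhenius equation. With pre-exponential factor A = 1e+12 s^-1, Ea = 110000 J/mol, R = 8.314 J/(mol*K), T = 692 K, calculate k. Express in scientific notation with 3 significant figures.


k = A * exp(-Ea/(R*T))
k = 1e+12 * exp(-110000 / (8.314 * 692))
k = 1e+12 * exp(-19.119502)
k = 4.97e+03


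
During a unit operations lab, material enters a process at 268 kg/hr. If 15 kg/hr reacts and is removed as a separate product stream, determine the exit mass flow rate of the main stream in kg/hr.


Steady-state mass balance on the main outlet: F_out = F_in - F_removed
F_out = 268 - 15
F_out = 253 kg/hr


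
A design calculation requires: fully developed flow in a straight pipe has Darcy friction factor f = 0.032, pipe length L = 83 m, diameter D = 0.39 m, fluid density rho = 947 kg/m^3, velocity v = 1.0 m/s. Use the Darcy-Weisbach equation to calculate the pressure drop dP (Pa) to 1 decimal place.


dP = f * (L/D) * (rho*v^2/2)
dP = 0.032 * (83/0.39) * (947*1.0^2/2)
L/D = 212.82051282
rho*v^2/2 = 947*1.0/2 = 473.5
dP = 0.032 * 212.82051282 * 473.5
dP = 3224.7 Pa


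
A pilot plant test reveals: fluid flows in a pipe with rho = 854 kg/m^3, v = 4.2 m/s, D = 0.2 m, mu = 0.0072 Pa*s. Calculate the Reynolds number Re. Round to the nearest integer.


Re = rho * v * D / mu
Re = 854 * 4.2 * 0.2 / 0.0072
Re = 717.36 / 0.0072
Re = 99633


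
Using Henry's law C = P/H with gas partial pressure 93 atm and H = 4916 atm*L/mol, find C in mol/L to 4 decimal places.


C = P / H
C = 93 / 4916
C = 0.0189 mol/L


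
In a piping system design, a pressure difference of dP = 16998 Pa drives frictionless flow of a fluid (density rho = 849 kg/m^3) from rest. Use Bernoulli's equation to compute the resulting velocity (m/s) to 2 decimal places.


v = sqrt(2*dP/rho)
v = sqrt(2*16998/849)
v = sqrt(40.042403)
v = 6.33 m/s


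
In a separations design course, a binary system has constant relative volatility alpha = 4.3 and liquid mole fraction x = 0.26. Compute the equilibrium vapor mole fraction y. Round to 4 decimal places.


y = alpha*x / (1 + (alpha-1)*x)
y = 4.3*0.26 / (1 + (4.3-1)*0.26)
y = 1.118 / (1 + 0.858)
y = 1.118 / 1.858
y = 0.6017


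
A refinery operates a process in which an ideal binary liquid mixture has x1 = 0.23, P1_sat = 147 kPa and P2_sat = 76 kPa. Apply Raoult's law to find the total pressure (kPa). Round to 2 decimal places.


P = x1*P1_sat + x2*P2_sat
x2 = 1 - x1 = 1 - 0.23 = 0.77
P = 0.23*147 + 0.77*76
P = 33.81 + 58.52
P = 92.33 kPa


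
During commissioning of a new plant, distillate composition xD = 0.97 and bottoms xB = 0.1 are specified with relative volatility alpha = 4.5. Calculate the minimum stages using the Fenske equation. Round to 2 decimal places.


N_min = ln((xD*(1-xB))/(xB*(1-xD))) / ln(alpha)
Numerator inside ln: 0.873 / 0.003 = 291.0
ln(291.0) = 5.673323
ln(alpha) = ln(4.5) = 1.504077
N_min = 5.673323 / 1.504077 = 3.77


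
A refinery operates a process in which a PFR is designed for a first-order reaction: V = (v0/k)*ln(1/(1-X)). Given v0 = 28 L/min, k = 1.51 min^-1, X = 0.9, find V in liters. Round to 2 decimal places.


V = (v0/k) * ln(1/(1-X))
V = (28/1.51) * ln(1/(1-0.9))
V = 18.543046 * ln(10.0)
V = 18.543046 * 2.302585
V = 42.70 L


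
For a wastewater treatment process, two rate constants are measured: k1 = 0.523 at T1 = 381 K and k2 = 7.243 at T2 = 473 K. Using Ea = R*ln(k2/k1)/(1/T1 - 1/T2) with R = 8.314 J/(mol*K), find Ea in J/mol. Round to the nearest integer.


Ea = R * ln(k2/k1) / (1/T1 - 1/T2)
ln(k2/k1) = ln(7.243/0.523) = 2.6282093
1/T1 - 1/T2 = 1/381 - 1/473 = 0.000510507011
Ea = 8.314 * 2.6282093 / 0.000510507011
Ea = 42802 J/mol


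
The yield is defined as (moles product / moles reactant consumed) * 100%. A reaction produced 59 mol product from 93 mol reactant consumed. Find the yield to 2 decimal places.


Yield = (moles product / moles consumed) * 100%
Yield = (59 / 93) * 100
Yield = 0.6344 * 100
Yield = 63.44%


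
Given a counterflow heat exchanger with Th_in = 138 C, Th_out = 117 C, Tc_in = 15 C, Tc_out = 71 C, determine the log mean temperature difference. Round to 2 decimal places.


dT1 = Th_in - Tc_out = 138 - 71 = 67
dT2 = Th_out - Tc_in = 117 - 15 = 102
LMTD = (dT1 - dT2) / ln(dT1/dT2)
LMTD = (67 - 102) / ln(67/102)
LMTD = 83.28 K


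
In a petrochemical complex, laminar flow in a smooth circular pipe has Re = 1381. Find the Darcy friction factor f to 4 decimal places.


f = 64 / Re
f = 64 / 1381
f = 0.0463


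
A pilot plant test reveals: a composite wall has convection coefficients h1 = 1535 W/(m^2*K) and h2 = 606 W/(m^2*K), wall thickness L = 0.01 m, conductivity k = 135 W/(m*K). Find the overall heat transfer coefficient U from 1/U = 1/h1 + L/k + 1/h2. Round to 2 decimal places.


1/U = 1/h1 + L/k + 1/h2
1/U = 1/1535 + 0.01/135 + 1/606
1/U = 0.0006514658 + 7.40741e-05 + 0.001650165
1/U = 0.0023757049
U = 420.93 W/(m^2*K)


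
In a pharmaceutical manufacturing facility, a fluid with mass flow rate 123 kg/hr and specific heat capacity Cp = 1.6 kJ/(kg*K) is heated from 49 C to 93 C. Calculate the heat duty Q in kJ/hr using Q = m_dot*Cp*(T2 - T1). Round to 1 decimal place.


Q = m_dot * Cp * (T2 - T1)
Q = 123 * 1.6 * (93 - 49)
Q = 123 * 1.6 * 44
Q = 8659.2 kJ/hr


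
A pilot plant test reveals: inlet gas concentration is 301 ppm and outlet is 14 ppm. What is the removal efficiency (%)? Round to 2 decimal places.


Efficiency = (G_in - G_out) / G_in * 100%
Efficiency = (301 - 14) / 301 * 100
Efficiency = 287 / 301 * 100
Efficiency = 95.35%


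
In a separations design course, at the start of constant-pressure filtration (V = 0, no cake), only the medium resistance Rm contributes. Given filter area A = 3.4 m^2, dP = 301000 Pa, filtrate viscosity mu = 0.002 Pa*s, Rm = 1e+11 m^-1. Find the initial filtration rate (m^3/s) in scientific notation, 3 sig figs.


rate = A * dP / (mu * Rm)
rate = 3.4 * 301000 / (0.002 * 1e+11)
rate = 1023400.0 / 2.000e+08
rate = 5.12e-03 m^3/s


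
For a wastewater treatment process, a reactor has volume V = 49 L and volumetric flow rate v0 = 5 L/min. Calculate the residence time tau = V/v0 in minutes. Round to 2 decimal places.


tau = V / v0
tau = 49 / 5
tau = 9.80 min


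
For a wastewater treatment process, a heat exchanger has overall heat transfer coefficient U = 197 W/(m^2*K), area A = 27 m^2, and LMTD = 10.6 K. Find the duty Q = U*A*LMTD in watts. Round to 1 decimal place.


Q = U * A * LMTD
Q = 197 * 27 * 10.6
Q = 56381.4 W


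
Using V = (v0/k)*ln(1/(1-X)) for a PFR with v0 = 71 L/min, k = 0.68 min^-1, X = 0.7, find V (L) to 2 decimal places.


V = (v0/k) * ln(1/(1-X))
V = (71/0.68) * ln(1/(1-0.7))
V = 104.411765 * ln(3.333333)
V = 104.411765 * 1.203973
V = 125.71 L


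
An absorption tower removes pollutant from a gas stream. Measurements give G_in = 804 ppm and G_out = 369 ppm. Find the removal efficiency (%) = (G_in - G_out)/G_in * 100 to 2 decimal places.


Efficiency = (G_in - G_out) / G_in * 100%
Efficiency = (804 - 369) / 804 * 100
Efficiency = 435 / 804 * 100
Efficiency = 54.10%


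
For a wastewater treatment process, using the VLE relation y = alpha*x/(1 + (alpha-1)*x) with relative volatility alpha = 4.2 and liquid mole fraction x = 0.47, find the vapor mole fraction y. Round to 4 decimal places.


y = alpha*x / (1 + (alpha-1)*x)
y = 4.2*0.47 / (1 + (4.2-1)*0.47)
y = 1.974 / (1 + 1.504)
y = 1.974 / 2.504
y = 0.7883


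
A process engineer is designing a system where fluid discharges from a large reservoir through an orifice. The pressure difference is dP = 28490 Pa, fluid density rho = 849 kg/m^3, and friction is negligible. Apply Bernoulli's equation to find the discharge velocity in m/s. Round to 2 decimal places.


v = sqrt(2*dP/rho)
v = sqrt(2*28490/849)
v = sqrt(67.114252)
v = 8.19 m/s


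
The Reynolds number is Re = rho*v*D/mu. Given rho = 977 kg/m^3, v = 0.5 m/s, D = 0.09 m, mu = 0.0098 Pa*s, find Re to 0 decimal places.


Re = rho * v * D / mu
Re = 977 * 0.5 * 0.09 / 0.0098
Re = 43.965 / 0.0098
Re = 4486


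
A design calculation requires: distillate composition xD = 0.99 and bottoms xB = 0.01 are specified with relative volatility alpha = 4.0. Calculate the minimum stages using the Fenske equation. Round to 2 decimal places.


N_min = ln((xD*(1-xB))/(xB*(1-xD))) / ln(alpha)
Numerator inside ln: 0.9801 / 0.0001 = 9801.0
ln(9801.0) = 9.19024
ln(alpha) = ln(4.0) = 1.386294
N_min = 9.19024 / 1.386294 = 6.63


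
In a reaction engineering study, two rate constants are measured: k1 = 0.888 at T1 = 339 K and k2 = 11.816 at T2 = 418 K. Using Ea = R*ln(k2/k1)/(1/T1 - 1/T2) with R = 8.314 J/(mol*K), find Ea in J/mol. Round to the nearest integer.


Ea = R * ln(k2/k1) / (1/T1 - 1/T2)
ln(k2/k1) = ln(11.816/0.888) = 2.5882381
1/T1 - 1/T2 = 1/339 - 1/418 = 0.00055750801
Ea = 8.314 * 2.5882381 / 0.00055750801
Ea = 38598 J/mol


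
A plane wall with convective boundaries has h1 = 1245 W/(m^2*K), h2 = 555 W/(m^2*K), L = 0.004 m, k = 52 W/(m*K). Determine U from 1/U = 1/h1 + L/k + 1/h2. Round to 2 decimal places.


1/U = 1/h1 + L/k + 1/h2
1/U = 1/1245 + 0.004/52 + 1/555
1/U = 0.0008032129 + 7.69231e-05 + 0.0018018018
1/U = 0.0026819378
U = 372.86 W/(m^2*K)


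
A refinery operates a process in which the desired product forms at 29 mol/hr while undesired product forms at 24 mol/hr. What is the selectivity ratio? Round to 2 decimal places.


S = desired product rate / undesired product rate
S = 29 / 24
S = 1.21
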